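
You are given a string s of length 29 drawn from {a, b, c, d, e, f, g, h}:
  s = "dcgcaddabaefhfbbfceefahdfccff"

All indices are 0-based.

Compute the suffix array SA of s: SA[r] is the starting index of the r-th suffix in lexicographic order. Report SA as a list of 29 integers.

[7, 4, 9, 21, 8, 14, 15, 3, 25, 17, 26, 1, 6, 0, 5, 23, 18, 19, 10, 28, 20, 13, 24, 16, 27, 11, 2, 22, 12]

sorted suffixes:
  #0 SA[0]=7  'abaefhfbbfceefahdfccff'
  #1 SA[1]=4  'addabaefhfbbfceefahdfccff'
  #2 SA[2]=9  'aefhfbbfceefahdfccff'
  #3 SA[3]=21  'ahdfccff'
  #4 SA[4]=8  'baefhfbbfceefahdfccff'
  #5 SA[5]=14  'bbfceefahdfccff'
  #6 SA[6]=15  'bfceefahdfccff'
  #7 SA[7]=3  'caddabaefhfbbfceefahdfccff'
  #8 SA[8]=25  'ccff'
  #9 SA[9]=17  'ceefahdfccff'
  #10 SA[10]=26  'cff'
  #11 SA[11]=1  'cgcaddabaefhfbbfceefahdfccff'
  #12 SA[12]=6  'dabaefhfbbfceefahdfccff'
  #13 SA[13]=0  'dcgcaddabaefhfbbfceefahdfccff'
  #14 SA[14]=5  'ddabaefhfbbfceefahdfccff'
  #15 SA[15]=23  'dfccff'
  #16 SA[16]=18  'eefahdfccff'
  #17 SA[17]=19  'efahdfccff'
  #18 SA[18]=10  'efhfbbfceefahdfccff'
  #19 SA[19]=28  'f'
  #20 SA[20]=20  'fahdfccff'
  #21 SA[21]=13  'fbbfceefahdfccff'
  #22 SA[22]=24  'fccff'
  #23 SA[23]=16  'fceefahdfccff'
  #24 SA[24]=27  'ff'
  #25 SA[25]=11  'fhfbbfceefahdfccff'
  #26 SA[26]=2  'gcaddabaefhfbbfceefahdfccff'
  #27 SA[27]=22  'hdfccff'
  #28 SA[28]=12  'hfbbfceefahdfccff'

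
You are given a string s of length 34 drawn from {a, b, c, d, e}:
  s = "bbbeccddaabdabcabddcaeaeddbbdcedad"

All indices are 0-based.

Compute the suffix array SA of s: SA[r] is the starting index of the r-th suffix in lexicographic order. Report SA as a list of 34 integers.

[8, 12, 9, 15, 32, 20, 22, 0, 26, 1, 13, 10, 27, 16, 2, 14, 19, 4, 5, 29, 33, 7, 11, 31, 25, 18, 28, 6, 24, 17, 21, 3, 30, 23]

rank→(start, suffix):
  0 → (8, 'aabdabcabddcaeaeddbbdcedad')
  1 → (12, 'abcabddcaeaeddbbdcedad')
  2 → (9, 'abdabcabddcaeaeddbbdcedad')
  3 → (15, 'abddcaeaeddbbdcedad')
  4 → (32, 'ad')
  5 → (20, 'aeaeddbbdcedad')
  6 → (22, 'aeddbbdcedad')
  7 → (0, 'bbbeccddaabdabcabddcaeaeddbbdcedad')
  8 → (26, 'bbdcedad')
  9 → (1, 'bbeccddaabdabcabddcaeaeddbbdcedad')
  10 → (13, 'bcabddcaeaeddbbdcedad')
  11 → (10, 'bdabcabddcaeaeddbbdcedad')
  12 → (27, 'bdcedad')
  13 → (16, 'bddcaeaeddbbdcedad')
  14 → (2, 'beccddaabdabcabddcaeaeddbbdcedad')
  15 → (14, 'cabddcaeaeddbbdcedad')
  16 → (19, 'caeaeddbbdcedad')
  17 → (4, 'ccddaabdabcabddcaeaeddbbdcedad')
  18 → (5, 'cddaabdabcabddcaeaeddbbdcedad')
  19 → (29, 'cedad')
  20 → (33, 'd')
  21 → (7, 'daabdabcabddcaeaeddbbdcedad')
  22 → (11, 'dabcabddcaeaeddbbdcedad')
  23 → (31, 'dad')
  24 → (25, 'dbbdcedad')
  25 → (18, 'dcaeaeddbbdcedad')
  26 → (28, 'dcedad')
  27 → (6, 'ddaabdabcabddcaeaeddbbdcedad')
  28 → (24, 'ddbbdcedad')
  29 → (17, 'ddcaeaeddbbdcedad')
  30 → (21, 'eaeddbbdcedad')
  31 → (3, 'eccddaabdabcabddcaeaeddbbdcedad')
  32 → (30, 'edad')
  33 → (23, 'eddbbdcedad')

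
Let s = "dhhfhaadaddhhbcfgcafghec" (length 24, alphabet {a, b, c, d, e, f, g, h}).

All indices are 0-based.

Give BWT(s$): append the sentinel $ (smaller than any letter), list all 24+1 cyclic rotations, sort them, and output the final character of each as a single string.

rank  rotation                   last
    0  $dhhfhaadaddhhbcfgcafghec  c
    1  aadaddhhbcfgcafghec$dhhfh  h
    2  adaddhhbcfgcafghec$dhhfha  a
    3  addhhbcfgcafghec$dhhfhaad  d
    4  afghec$dhhfhaadaddhhbcfgc  c
    5  bcfgcafghec$dhhfhaadaddhh  h
    6  c$dhhfhaadaddhhbcfgcafghe  e
    7  cafghec$dhhfhaadaddhhbcfg  g
    8  cfgcafghec$dhhfhaadaddhhb  b
    9  daddhhbcfgcafghec$dhhfhaa  a
   10  ddhhbcfgcafghec$dhhfhaada  a
   11  dhhbcfgcafghec$dhhfhaadad  d
   12  dhhfhaadaddhhbcfgcafghec$  $
   13  ec$dhhfhaadaddhhbcfgcafgh  h
   14  fgcafghec$dhhfhaadaddhhbc  c
   15  fghec$dhhfhaadaddhhbcfgca  a
   16  fhaadaddhhbcfgcafghec$dhh  h
   17  gcafghec$dhhfhaadaddhhbcf  f
   18  ghec$dhhfhaadaddhhbcfgcaf  f
   19  haadaddhhbcfgcafghec$dhhf  f
   20  hbcfgcafghec$dhhfhaadaddh  h
   21  hec$dhhfhaadaddhhbcfgcafg  g
   22  hfhaadaddhhbcfgcafghec$dh  h
   23  hhbcfgcafghec$dhhfhaadadd  d
   24  hhfhaadaddhhbcfgcafghec$d  d

chadchegbaad$hcahfffhghdd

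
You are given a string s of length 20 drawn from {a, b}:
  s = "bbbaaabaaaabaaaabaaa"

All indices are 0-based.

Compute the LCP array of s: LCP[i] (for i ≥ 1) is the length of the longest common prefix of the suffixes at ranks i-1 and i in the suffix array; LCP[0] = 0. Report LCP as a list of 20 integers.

rank | idx | suffix
   0 |  19 | a
   1 |  18 | aa
   2 |  17 | aaa
   3 |  12 | aaaabaaa
   4 |   7 | aaaabaaaabaaa
   5 |  13 | aaabaaa
   6 |   8 | aaabaaaabaaa
   7 |   3 | aaabaaaabaaaabaaa
   8 |  14 | aabaaa
   9 |   9 | aabaaaabaaa
  10 |   4 | aabaaaabaaaabaaa
  11 |  15 | abaaa
  12 |  10 | abaaaabaaa
  13 |   5 | abaaaabaaaabaaa
  14 |  16 | baaa
  15 |  11 | baaaabaaa
  16 |   6 | baaaabaaaabaaa
  17 |   2 | baaabaaaabaaaabaaa
  18 |   1 | bbaaabaaaabaaaabaaa
  19 |   0 | bbbaaabaaaabaaaabaaa

SA = [19, 18, 17, 12, 7, 13, 8, 3, 14, 9, 4, 15, 10, 5, 16, 11, 6, 2, 1, 0]
rank  pair      lcp
   1  s[19:],s[18:]  1  'a'
   2  s[18:],s[17:]  2  'aa'
   3  s[17:],s[12:]  3  'aaa'
   4  s[12:],s[7:]  8  'aaaabaaa'
   5  s[7:],s[13:]  3  'aaa'
   6  s[13:],s[8:]  7  'aaabaaa'
   7  s[8:],s[3:]  12  'aaabaaaabaaa'
   8  s[3:],s[14:]  2  'aa'
   9  s[14:],s[9:]  6  'aabaaa'
  10  s[9:],s[4:]  11  'aabaaaabaaa'
  11  s[4:],s[15:]  1  'a'
  12  s[15:],s[10:]  5  'abaaa'
  13  s[10:],s[5:]  10  'abaaaabaaa'
  14  s[5:],s[16:]  0  ''
  15  s[16:],s[11:]  4  'baaa'
  16  s[11:],s[6:]  9  'baaaabaaa'
  17  s[6:],s[2:]  4  'baaa'
  18  s[2:],s[1:]  1  'b'
  19  s[1:],s[0:]  2  'bb'

[0, 1, 2, 3, 8, 3, 7, 12, 2, 6, 11, 1, 5, 10, 0, 4, 9, 4, 1, 2]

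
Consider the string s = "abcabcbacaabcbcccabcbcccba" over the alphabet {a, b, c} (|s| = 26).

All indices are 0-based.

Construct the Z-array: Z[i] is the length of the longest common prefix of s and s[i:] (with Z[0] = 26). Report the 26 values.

[26, 0, 0, 3, 0, 0, 0, 1, 0, 1, 3, 0, 0, 0, 0, 0, 0, 3, 0, 0, 0, 0, 0, 0, 0, 1]

Z[0]=26
i=1: i≥r, start 0; Z[1]=0
i=2: i≥r, start 0; Z[2]=0
i=3: i≥r, start 0; Z[3]=3 extend→box=[3,6)
i=4: min(r-i=2, Z[1]=0)=0; Z[4]=0
i=5: min(r-i=1, Z[2]=0)=0; Z[5]=0
i=6: i≥r, start 0; Z[6]=0
i=7: i≥r, start 0; Z[7]=1 extend→box=[7,8)
i=8: i≥r, start 0; Z[8]=0
i=9: i≥r, start 0; Z[9]=1 extend→box=[9,10)
i=10: i≥r, start 0; Z[10]=3 extend→box=[10,13)
i=11: min(r-i=2, Z[1]=0)=0; Z[11]=0
i=12: min(r-i=1, Z[2]=0)=0; Z[12]=0
i=13: i≥r, start 0; Z[13]=0
i=14: i≥r, start 0; Z[14]=0
i=15: i≥r, start 0; Z[15]=0
i=16: i≥r, start 0; Z[16]=0
i=17: i≥r, start 0; Z[17]=3 extend→box=[17,20)
i=18: min(r-i=2, Z[1]=0)=0; Z[18]=0
i=19: min(r-i=1, Z[2]=0)=0; Z[19]=0
i=20: i≥r, start 0; Z[20]=0
i=21: i≥r, start 0; Z[21]=0
i=22: i≥r, start 0; Z[22]=0
i=23: i≥r, start 0; Z[23]=0
i=24: i≥r, start 0; Z[24]=0
i=25: i≥r, start 0; Z[25]=1 extend→box=[25,26)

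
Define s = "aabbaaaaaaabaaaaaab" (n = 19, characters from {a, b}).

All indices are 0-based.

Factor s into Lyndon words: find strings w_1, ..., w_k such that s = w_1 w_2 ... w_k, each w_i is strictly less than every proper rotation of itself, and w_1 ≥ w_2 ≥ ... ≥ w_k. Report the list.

emit factor 1: 'aabb' (i=0, period=4)
emit factor 2: 'aaaaaaabaaaaaab' (i=4, period=15)

["aabb", "aaaaaaabaaaaaab"]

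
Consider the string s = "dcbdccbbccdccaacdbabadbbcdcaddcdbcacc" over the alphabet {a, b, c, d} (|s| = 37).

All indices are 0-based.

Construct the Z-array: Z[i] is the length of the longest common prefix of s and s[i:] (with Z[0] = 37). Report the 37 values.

[37, 0, 0, 2, 0, 0, 0, 0, 0, 0, 2, 0, 0, 0, 0, 0, 1, 0, 0, 0, 0, 1, 0, 0, 0, 2, 0, 0, 1, 2, 0, 1, 0, 0, 0, 0, 0]

Z[0]=37
i=1: i≥r, start 0; Z[1]=0
i=2: i≥r, start 0; Z[2]=0
i=3: i≥r, start 0; Z[3]=2 scan→box=[3,5)
i=4: min(r-i=1, Z[1]=0)=0; Z[4]=0
i=5: i≥r, start 0; Z[5]=0
i=6: i≥r, start 0; Z[6]=0
i=7: i≥r, start 0; Z[7]=0
i=8: i≥r, start 0; Z[8]=0
i=9: i≥r, start 0; Z[9]=0
i=10: i≥r, start 0; Z[10]=2 scan→box=[10,12)
i=11: min(r-i=1, Z[1]=0)=0; Z[11]=0
i=12: i≥r, start 0; Z[12]=0
i=13: i≥r, start 0; Z[13]=0
i=14: i≥r, start 0; Z[14]=0
i=15: i≥r, start 0; Z[15]=0
i=16: i≥r, start 0; Z[16]=1 scan→box=[16,17)
i=17: i≥r, start 0; Z[17]=0
i=18: i≥r, start 0; Z[18]=0
i=19: i≥r, start 0; Z[19]=0
i=20: i≥r, start 0; Z[20]=0
i=21: i≥r, start 0; Z[21]=1 scan→box=[21,22)
i=22: i≥r, start 0; Z[22]=0
i=23: i≥r, start 0; Z[23]=0
i=24: i≥r, start 0; Z[24]=0
i=25: i≥r, start 0; Z[25]=2 scan→box=[25,27)
i=26: min(r-i=1, Z[1]=0)=0; Z[26]=0
i=27: i≥r, start 0; Z[27]=0
i=28: i≥r, start 0; Z[28]=1 scan→box=[28,29)
i=29: i≥r, start 0; Z[29]=2 scan→box=[29,31)
i=30: min(r-i=1, Z[1]=0)=0; Z[30]=0
i=31: i≥r, start 0; Z[31]=1 scan→box=[31,32)
i=32: i≥r, start 0; Z[32]=0
i=33: i≥r, start 0; Z[33]=0
i=34: i≥r, start 0; Z[34]=0
i=35: i≥r, start 0; Z[35]=0
i=36: i≥r, start 0; Z[36]=0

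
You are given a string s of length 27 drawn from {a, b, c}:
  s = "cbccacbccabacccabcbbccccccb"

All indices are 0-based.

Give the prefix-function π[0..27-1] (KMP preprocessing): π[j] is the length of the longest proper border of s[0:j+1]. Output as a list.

π[0] = 0
j=1 s[j]='b': π[1]=0 (border '')
j=2 s[j]='c': π[2]=1 (border 'c')
j=3 s[j]='c': k: 1→0; π[3]=1 (border 'c')
j=4 s[j]='a': k: 1→0; π[4]=0 (border '')
j=5 s[j]='c': π[5]=1 (border 'c')
j=6 s[j]='b': π[6]=2 (border 'cb')
j=7 s[j]='c': π[7]=3 (border 'cbc')
j=8 s[j]='c': π[8]=4 (border 'cbcc')
j=9 s[j]='a': π[9]=5 (border 'cbcca')
j=10 s[j]='b': k: 5→0; π[10]=0 (border '')
j=11 s[j]='a': π[11]=0 (border '')
j=12 s[j]='c': π[12]=1 (border 'c')
j=13 s[j]='c': k: 1→0; π[13]=1 (border 'c')
j=14 s[j]='c': k: 1→0; π[14]=1 (border 'c')
j=15 s[j]='a': k: 1→0; π[15]=0 (border '')
j=16 s[j]='b': π[16]=0 (border '')
j=17 s[j]='c': π[17]=1 (border 'c')
j=18 s[j]='b': π[18]=2 (border 'cb')
j=19 s[j]='b': k: 2→0; π[19]=0 (border '')
j=20 s[j]='c': π[20]=1 (border 'c')
j=21 s[j]='c': k: 1→0; π[21]=1 (border 'c')
j=22 s[j]='c': k: 1→0; π[22]=1 (border 'c')
j=23 s[j]='c': k: 1→0; π[23]=1 (border 'c')
j=24 s[j]='c': k: 1→0; π[24]=1 (border 'c')
j=25 s[j]='c': k: 1→0; π[25]=1 (border 'c')
j=26 s[j]='b': π[26]=2 (border 'cb')

[0, 0, 1, 1, 0, 1, 2, 3, 4, 5, 0, 0, 1, 1, 1, 0, 0, 1, 2, 0, 1, 1, 1, 1, 1, 1, 2]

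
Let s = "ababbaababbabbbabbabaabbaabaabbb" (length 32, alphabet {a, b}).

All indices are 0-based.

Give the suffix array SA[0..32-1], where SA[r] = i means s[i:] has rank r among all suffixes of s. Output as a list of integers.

[24, 5, 20, 27, 18, 25, 0, 6, 21, 2, 15, 8, 28, 11, 31, 23, 4, 19, 26, 17, 1, 14, 7, 10, 30, 22, 3, 16, 13, 9, 29, 12]

rank→(start, suffix):
  0 → (24, 'aabaabbb')
  1 → (5, 'aababbabbbabbabaabbaabaabbb')
  2 → (20, 'aabbaabaabbb')
  3 → (27, 'aabbb')
  4 → (18, 'abaabbaabaabbb')
  5 → (25, 'abaabbb')
  6 → (0, 'ababbaababbabbbabbabaabbaabaabbb')
  7 → (6, 'ababbabbbabbabaabbaabaabbb')
  8 → (21, 'abbaabaabbb')
  9 → (2, 'abbaababbabbbabbabaabbaabaabbb')
  10 → (15, 'abbabaabbaabaabbb')
  11 → (8, 'abbabbbabbabaabbaabaabbb')
  12 → (28, 'abbb')
  13 → (11, 'abbbabbabaabbaabaabbb')
  14 → (31, 'b')
  15 → (23, 'baabaabbb')
  16 → (4, 'baababbabbbabbabaabbaabaabbb')
  17 → (19, 'baabbaabaabbb')
  18 → (26, 'baabbb')
  19 → (17, 'babaabbaabaabbb')
  20 → (1, 'babbaababbabbbabbabaabbaabaabbb')
  21 → (14, 'babbabaabbaabaabbb')
  22 → (7, 'babbabbbabbabaabbaabaabbb')
  23 → (10, 'babbbabbabaabbaabaabbb')
  24 → (30, 'bb')
  25 → (22, 'bbaabaabbb')
  26 → (3, 'bbaababbabbbabbabaabbaabaabbb')
  27 → (16, 'bbabaabbaabaabbb')
  28 → (13, 'bbabbabaabbaabaabbb')
  29 → (9, 'bbabbbabbabaabbaabaabbb')
  30 → (29, 'bbb')
  31 → (12, 'bbbabbabaabbaabaabbb')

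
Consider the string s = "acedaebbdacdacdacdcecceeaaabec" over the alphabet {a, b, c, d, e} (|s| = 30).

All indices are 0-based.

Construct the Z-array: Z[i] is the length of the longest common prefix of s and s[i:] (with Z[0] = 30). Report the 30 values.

Z[0]=30
i=1: fresh scan; Z[1]=0
i=2: fresh scan; Z[2]=0
i=3: fresh scan; Z[3]=0
i=4: fresh scan; Z[4]=1 scan→box=[4,5)
i=5: fresh scan; Z[5]=0
i=6: fresh scan; Z[6]=0
i=7: fresh scan; Z[7]=0
i=8: fresh scan; Z[8]=0
i=9: fresh scan; Z[9]=2 scan→box=[9,11)
i=10: min(r-i=1, Z[1]=0)=0; Z[10]=0
i=11: fresh scan; Z[11]=0
i=12: fresh scan; Z[12]=2 scan→box=[12,14)
i=13: min(r-i=1, Z[1]=0)=0; Z[13]=0
i=14: fresh scan; Z[14]=0
i=15: fresh scan; Z[15]=2 scan→box=[15,17)
i=16: min(r-i=1, Z[1]=0)=0; Z[16]=0
i=17: fresh scan; Z[17]=0
i=18: fresh scan; Z[18]=0
i=19: fresh scan; Z[19]=0
i=20: fresh scan; Z[20]=0
i=21: fresh scan; Z[21]=0
i=22: fresh scan; Z[22]=0
i=23: fresh scan; Z[23]=0
i=24: fresh scan; Z[24]=1 scan→box=[24,25)
i=25: fresh scan; Z[25]=1 scan→box=[25,26)
i=26: fresh scan; Z[26]=1 scan→box=[26,27)
i=27: fresh scan; Z[27]=0
i=28: fresh scan; Z[28]=0
i=29: fresh scan; Z[29]=0

[30, 0, 0, 0, 1, 0, 0, 0, 0, 2, 0, 0, 2, 0, 0, 2, 0, 0, 0, 0, 0, 0, 0, 0, 1, 1, 1, 0, 0, 0]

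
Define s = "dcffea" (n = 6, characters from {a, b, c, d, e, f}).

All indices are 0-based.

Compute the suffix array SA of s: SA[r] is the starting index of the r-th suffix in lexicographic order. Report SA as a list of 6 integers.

rank | idx | suffix
   0 |   5 | a
   1 |   1 | cffea
   2 |   0 | dcffea
   3 |   4 | ea
   4 |   3 | fea
   5 |   2 | ffea

[5, 1, 0, 4, 3, 2]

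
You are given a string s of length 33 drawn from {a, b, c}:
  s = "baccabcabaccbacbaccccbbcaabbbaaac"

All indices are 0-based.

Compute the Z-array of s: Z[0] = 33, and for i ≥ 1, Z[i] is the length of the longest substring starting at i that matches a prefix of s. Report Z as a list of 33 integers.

Z[0]=33
i=1: i≥r, start 0; Z[1]=0
i=2: i≥r, start 0; Z[2]=0
i=3: i≥r, start 0; Z[3]=0
i=4: i≥r, start 0; Z[4]=0
i=5: i≥r, start 0; Z[5]=1 scan→box=[5,6)
i=6: i≥r, start 0; Z[6]=0
i=7: i≥r, start 0; Z[7]=0
i=8: i≥r, start 0; Z[8]=4 scan→box=[8,12)
i=9: min(r-i=3, Z[1]=0)=0; Z[9]=0
i=10: min(r-i=2, Z[2]=0)=0; Z[10]=0
i=11: min(r-i=1, Z[3]=0)=0; Z[11]=0
i=12: i≥r, start 0; Z[12]=3 scan→box=[12,15)
i=13: min(r-i=2, Z[1]=0)=0; Z[13]=0
i=14: min(r-i=1, Z[2]=0)=0; Z[14]=0
i=15: i≥r, start 0; Z[15]=4 scan→box=[15,19)
i=16: min(r-i=3, Z[1]=0)=0; Z[16]=0
i=17: min(r-i=2, Z[2]=0)=0; Z[17]=0
i=18: min(r-i=1, Z[3]=0)=0; Z[18]=0
i=19: i≥r, start 0; Z[19]=0
i=20: i≥r, start 0; Z[20]=0
i=21: i≥r, start 0; Z[21]=1 scan→box=[21,22)
i=22: i≥r, start 0; Z[22]=1 scan→box=[22,23)
i=23: i≥r, start 0; Z[23]=0
i=24: i≥r, start 0; Z[24]=0
i=25: i≥r, start 0; Z[25]=0
i=26: i≥r, start 0; Z[26]=1 scan→box=[26,27)
i=27: i≥r, start 0; Z[27]=1 scan→box=[27,28)
i=28: i≥r, start 0; Z[28]=2 scan→box=[28,30)
i=29: min(r-i=1, Z[1]=0)=0; Z[29]=0
i=30: i≥r, start 0; Z[30]=0
i=31: i≥r, start 0; Z[31]=0
i=32: i≥r, start 0; Z[32]=0

[33, 0, 0, 0, 0, 1, 0, 0, 4, 0, 0, 0, 3, 0, 0, 4, 0, 0, 0, 0, 0, 1, 1, 0, 0, 0, 1, 1, 2, 0, 0, 0, 0]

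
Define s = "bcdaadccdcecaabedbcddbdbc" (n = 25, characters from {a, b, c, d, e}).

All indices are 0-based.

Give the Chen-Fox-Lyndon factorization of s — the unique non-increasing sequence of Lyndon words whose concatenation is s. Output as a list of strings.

emit factor 1: 'bcd' (i=0, period=3)
emit factor 2: 'aadccdcec' (i=3, period=9)
emit factor 3: 'aabedbcddbdbc' (i=12, period=13)

["bcd", "aadccdcec", "aabedbcddbdbc"]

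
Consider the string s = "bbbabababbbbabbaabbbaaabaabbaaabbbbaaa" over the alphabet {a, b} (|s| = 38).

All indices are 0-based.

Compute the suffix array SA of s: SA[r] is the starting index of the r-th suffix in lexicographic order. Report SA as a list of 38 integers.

rank | idx | suffix
   0 |  37 | a
   1 |  36 | aa
   2 |  35 | aaa
   3 |  20 | aaabaabbaaabbbbaaa
   4 |  28 | aaabbbbaaa
   5 |  21 | aabaabbaaabbbbaaa
   6 |  24 | aabbaaabbbbaaa
   7 |  15 | aabbbaaabaabbaaabbbbaaa
   8 |  29 | aabbbbaaa
   9 |  22 | abaabbaaabbbbaaa
  10 |   3 | abababbbbabbaabbbaaabaabbaaabbbbaaa
  11 |   5 | ababbbbabbaabbbaaabaabbaaabbbbaaa
  12 |  25 | abbaaabbbbaaa
  13 |  12 | abbaabbbaaabaabbaaabbbbaaa
  14 |  16 | abbbaaabaabbaaabbbbaaa
  15 |  30 | abbbbaaa
  16 |   7 | abbbbabbaabbbaaabaabbaaabbbbaaa
  17 |  34 | baaa
  18 |  19 | baaabaabbaaabbbbaaa
  19 |  27 | baaabbbbaaa
  20 |  23 | baabbaaabbbbaaa
  21 |  14 | baabbbaaabaabbaaabbbbaaa
  22 |   2 | babababbbbabbaabbbaaabaabbaaabbbbaaa
  23 |   4 | bababbbbabbaabbbaaabaabbaaabbbbaaa
  24 |  11 | babbaabbbaaabaabbaaabbbbaaa
  25 |   6 | babbbbabbaabbbaaabaabbaaabbbbaaa
  26 |  33 | bbaaa
  27 |  18 | bbaaabaabbaaabbbbaaa
  28 |  26 | bbaaabbbbaaa
  29 |  13 | bbaabbbaaabaabbaaabbbbaaa
  30 |   1 | bbabababbbbabbaabbbaaabaabbaaabbbbaaa
  31 |  10 | bbabbaabbbaaabaabbaaabbbbaaa
  32 |  32 | bbbaaa
  33 |  17 | bbbaaabaabbaaabbbbaaa
  34 |   0 | bbbabababbbbabbaabbbaaabaabbaaabbbbaaa
  35 |   9 | bbbabbaabbbaaabaabbaaabbbbaaa
  36 |  31 | bbbbaaa
  37 |   8 | bbbbabbaabbbaaabaabbaaabbbbaaa

[37, 36, 35, 20, 28, 21, 24, 15, 29, 22, 3, 5, 25, 12, 16, 30, 7, 34, 19, 27, 23, 14, 2, 4, 11, 6, 33, 18, 26, 13, 1, 10, 32, 17, 0, 9, 31, 8]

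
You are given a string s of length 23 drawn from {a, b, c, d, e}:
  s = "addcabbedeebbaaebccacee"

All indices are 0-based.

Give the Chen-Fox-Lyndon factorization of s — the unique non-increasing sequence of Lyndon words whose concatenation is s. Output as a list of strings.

["addc", "abbedeebb", "aaebccacee"]

emit factor 1: 'addc' (i=0, period=4)
emit factor 2: 'abbedeebb' (i=4, period=9)
emit factor 3: 'aaebccacee' (i=13, period=10)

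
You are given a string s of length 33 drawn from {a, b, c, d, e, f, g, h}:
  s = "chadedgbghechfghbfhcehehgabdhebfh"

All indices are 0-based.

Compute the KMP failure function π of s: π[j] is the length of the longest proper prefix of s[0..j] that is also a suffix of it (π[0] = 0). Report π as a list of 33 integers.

π[0] = 0
j=1 s[j]='h': π[1]=0 (border '')
j=2 s[j]='a': π[2]=0 (border '')
j=3 s[j]='d': π[3]=0 (border '')
j=4 s[j]='e': π[4]=0 (border '')
j=5 s[j]='d': π[5]=0 (border '')
j=6 s[j]='g': π[6]=0 (border '')
j=7 s[j]='b': π[7]=0 (border '')
j=8 s[j]='g': π[8]=0 (border '')
j=9 s[j]='h': π[9]=0 (border '')
j=10 s[j]='e': π[10]=0 (border '')
j=11 s[j]='c': π[11]=1 (border 'c')
j=12 s[j]='h': π[12]=2 (border 'ch')
j=13 s[j]='f': k: 2→0; π[13]=0 (border '')
j=14 s[j]='g': π[14]=0 (border '')
j=15 s[j]='h': π[15]=0 (border '')
j=16 s[j]='b': π[16]=0 (border '')
j=17 s[j]='f': π[17]=0 (border '')
j=18 s[j]='h': π[18]=0 (border '')
j=19 s[j]='c': π[19]=1 (border 'c')
j=20 s[j]='e': k: 1→0; π[20]=0 (border '')
j=21 s[j]='h': π[21]=0 (border '')
j=22 s[j]='e': π[22]=0 (border '')
j=23 s[j]='h': π[23]=0 (border '')
j=24 s[j]='g': π[24]=0 (border '')
j=25 s[j]='a': π[25]=0 (border '')
j=26 s[j]='b': π[26]=0 (border '')
j=27 s[j]='d': π[27]=0 (border '')
j=28 s[j]='h': π[28]=0 (border '')
j=29 s[j]='e': π[29]=0 (border '')
j=30 s[j]='b': π[30]=0 (border '')
j=31 s[j]='f': π[31]=0 (border '')
j=32 s[j]='h': π[32]=0 (border '')

[0, 0, 0, 0, 0, 0, 0, 0, 0, 0, 0, 1, 2, 0, 0, 0, 0, 0, 0, 1, 0, 0, 0, 0, 0, 0, 0, 0, 0, 0, 0, 0, 0]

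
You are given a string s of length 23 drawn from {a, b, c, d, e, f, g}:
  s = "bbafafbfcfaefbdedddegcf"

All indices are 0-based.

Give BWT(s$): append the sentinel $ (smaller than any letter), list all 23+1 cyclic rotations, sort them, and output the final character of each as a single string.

rank  rotation                  last
    0  $bbafafbfcfaefbdedddegcf  f
    1  aefbdedddegcf$bbafafbfcf  f
    2  afafbfcfaefbdedddegcf$bb  b
    3  afbfcfaefbdedddegcf$bbaf  f
    4  bafafbfcfaefbdedddegcf$b  b
    5  bbafafbfcfaefbdedddegcf$  $
    6  bdedddegcf$bbafafbfcfaef  f
    7  bfcfaefbdedddegcf$bbafaf  f
    8  cf$bbafafbfcfaefbdedddeg  g
    9  cfaefbdedddegcf$bbafafbf  f
   10  dddegcf$bbafafbfcfaefbde  e
   11  ddegcf$bbafafbfcfaefbded  d
   12  dedddegcf$bbafafbfcfaefb  b
   13  degcf$bbafafbfcfaefbdedd  d
   14  edddegcf$bbafafbfcfaefbd  d
   15  efbdedddegcf$bbafafbfcfa  a
   16  egcf$bbafafbfcfaefbdeddd  d
   17  f$bbafafbfcfaefbdedddegc  c
   18  faefbdedddegcf$bbafafbfc  c
   19  fafbfcfaefbdedddegcf$bba  a
   20  fbdedddegcf$bbafafbfcfae  e
   21  fbfcfaefbdedddegcf$bbafa  a
   22  fcfaefbdedddegcf$bbafafb  b
   23  gcf$bbafafbfcfaefbdeddde  e

ffbfb$ffgfedbddadccaeabe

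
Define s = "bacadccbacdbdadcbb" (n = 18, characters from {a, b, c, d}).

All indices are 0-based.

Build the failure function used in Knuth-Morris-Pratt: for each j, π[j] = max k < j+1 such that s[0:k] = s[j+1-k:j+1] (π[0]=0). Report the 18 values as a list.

[0, 0, 0, 0, 0, 0, 0, 1, 2, 3, 0, 1, 0, 0, 0, 0, 1, 1]

π[0] = 0
j=1 s[j]='a': π[1]=0 (border '')
j=2 s[j]='c': π[2]=0 (border '')
j=3 s[j]='a': π[3]=0 (border '')
j=4 s[j]='d': π[4]=0 (border '')
j=5 s[j]='c': π[5]=0 (border '')
j=6 s[j]='c': π[6]=0 (border '')
j=7 s[j]='b': π[7]=1 (border 'b')
j=8 s[j]='a': π[8]=2 (border 'ba')
j=9 s[j]='c': π[9]=3 (border 'bac')
j=10 s[j]='d': k: 3→0; π[10]=0 (border '')
j=11 s[j]='b': π[11]=1 (border 'b')
j=12 s[j]='d': k: 1→0; π[12]=0 (border '')
j=13 s[j]='a': π[13]=0 (border '')
j=14 s[j]='d': π[14]=0 (border '')
j=15 s[j]='c': π[15]=0 (border '')
j=16 s[j]='b': π[16]=1 (border 'b')
j=17 s[j]='b': k: 1→0; π[17]=1 (border 'b')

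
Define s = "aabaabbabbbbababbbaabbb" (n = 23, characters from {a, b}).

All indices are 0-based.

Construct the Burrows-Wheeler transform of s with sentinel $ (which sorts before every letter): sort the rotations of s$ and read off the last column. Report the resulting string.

b$bbabaabbbabbabbbbaaaba

rank  rotation                  last
    0  $aabaabbabbbbababbbaabbb  b
    1  aabaabbabbbbababbbaabbb$  $
    2  aabbabbbbababbbaabbb$aab  b
    3  aabbb$aabaabbabbbbababbb  b
    4  abaabbabbbbababbbaabbb$a  a
    5  ababbbaabbb$aabaabbabbbb  b
    6  abbabbbbababbbaabbb$aaba  a
    7  abbb$aabaabbabbbbababbba  a
    8  abbbaabbb$aabaabbabbbbab  b
    9  abbbbababbbaabbb$aabaabb  b
   10  b$aabaabbabbbbababbbaabb  b
   11  baabbabbbbababbbaabbb$aa  a
   12  baabbb$aabaabbabbbbababb  b
   13  bababbbaabbb$aabaabbabbb  b
   14  babbbaabbb$aabaabbabbbba  a
   15  babbbbababbbaabbb$aabaab  b
   16  bb$aabaabbabbbbababbbaab  b
   17  bbaabbb$aabaabbabbbbabab  b
   18  bbababbbaabbb$aabaabbabb  b
   19  bbabbbbababbbaabbb$aabaa  a
   20  bbb$aabaabbabbbbababbbaa  a
   21  bbbaabbb$aabaabbabbbbaba  a
   22  bbbababbbaabbb$aabaabbab  b
   23  bbbbababbbaabbb$aabaabba  a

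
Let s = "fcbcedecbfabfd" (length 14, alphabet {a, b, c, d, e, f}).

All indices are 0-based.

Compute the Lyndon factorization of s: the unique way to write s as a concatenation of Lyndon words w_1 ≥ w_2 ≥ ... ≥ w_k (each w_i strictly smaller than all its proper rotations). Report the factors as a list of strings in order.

["f", "c", "bcedecbf", "abfd"]

emit factor 1: 'f' (i=0, period=1)
emit factor 2: 'c' (i=1, period=1)
emit factor 3: 'bcedecbf' (i=2, period=8)
emit factor 4: 'abfd' (i=10, period=4)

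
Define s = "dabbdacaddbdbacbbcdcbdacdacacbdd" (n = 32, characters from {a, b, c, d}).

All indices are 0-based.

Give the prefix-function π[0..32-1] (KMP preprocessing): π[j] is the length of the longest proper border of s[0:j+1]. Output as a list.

π[0] = 0
j=1 s[j]='a': π[1]=0 (border '')
j=2 s[j]='b': π[2]=0 (border '')
j=3 s[j]='b': π[3]=0 (border '')
j=4 s[j]='d': π[4]=1 (border 'd')
j=5 s[j]='a': π[5]=2 (border 'da')
j=6 s[j]='c': k: 2→0; π[6]=0 (border '')
j=7 s[j]='a': π[7]=0 (border '')
j=8 s[j]='d': π[8]=1 (border 'd')
j=9 s[j]='d': k: 1→0; π[9]=1 (border 'd')
j=10 s[j]='b': k: 1→0; π[10]=0 (border '')
j=11 s[j]='d': π[11]=1 (border 'd')
j=12 s[j]='b': k: 1→0; π[12]=0 (border '')
j=13 s[j]='a': π[13]=0 (border '')
j=14 s[j]='c': π[14]=0 (border '')
j=15 s[j]='b': π[15]=0 (border '')
j=16 s[j]='b': π[16]=0 (border '')
j=17 s[j]='c': π[17]=0 (border '')
j=18 s[j]='d': π[18]=1 (border 'd')
j=19 s[j]='c': k: 1→0; π[19]=0 (border '')
j=20 s[j]='b': π[20]=0 (border '')
j=21 s[j]='d': π[21]=1 (border 'd')
j=22 s[j]='a': π[22]=2 (border 'da')
j=23 s[j]='c': k: 2→0; π[23]=0 (border '')
j=24 s[j]='d': π[24]=1 (border 'd')
j=25 s[j]='a': π[25]=2 (border 'da')
j=26 s[j]='c': k: 2→0; π[26]=0 (border '')
j=27 s[j]='a': π[27]=0 (border '')
j=28 s[j]='c': π[28]=0 (border '')
j=29 s[j]='b': π[29]=0 (border '')
j=30 s[j]='d': π[30]=1 (border 'd')
j=31 s[j]='d': k: 1→0; π[31]=1 (border 'd')

[0, 0, 0, 0, 1, 2, 0, 0, 1, 1, 0, 1, 0, 0, 0, 0, 0, 0, 1, 0, 0, 1, 2, 0, 1, 2, 0, 0, 0, 0, 1, 1]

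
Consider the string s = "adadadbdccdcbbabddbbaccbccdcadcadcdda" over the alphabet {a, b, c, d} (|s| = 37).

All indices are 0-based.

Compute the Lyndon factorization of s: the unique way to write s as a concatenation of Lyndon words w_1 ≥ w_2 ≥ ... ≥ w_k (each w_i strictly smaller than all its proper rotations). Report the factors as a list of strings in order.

["adadadbdccdcbb", "abddbbaccbccdcadcadcdd", "a"]

emit factor 1: 'adadadbdccdcbb' (i=0, period=14)
emit factor 2: 'abddbbaccbccdcadcadcdd' (i=14, period=22)
emit factor 3: 'a' (i=36, period=1)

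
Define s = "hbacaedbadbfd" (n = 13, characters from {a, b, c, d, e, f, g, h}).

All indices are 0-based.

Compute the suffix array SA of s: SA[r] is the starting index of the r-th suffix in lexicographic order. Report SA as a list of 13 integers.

[2, 8, 4, 1, 7, 10, 3, 12, 6, 9, 5, 11, 0]

sorted suffixes:
  #0 SA[0]=2  'acaedbadbfd'
  #1 SA[1]=8  'adbfd'
  #2 SA[2]=4  'aedbadbfd'
  #3 SA[3]=1  'bacaedbadbfd'
  #4 SA[4]=7  'badbfd'
  #5 SA[5]=10  'bfd'
  #6 SA[6]=3  'caedbadbfd'
  #7 SA[7]=12  'd'
  #8 SA[8]=6  'dbadbfd'
  #9 SA[9]=9  'dbfd'
  #10 SA[10]=5  'edbadbfd'
  #11 SA[11]=11  'fd'
  #12 SA[12]=0  'hbacaedbadbfd'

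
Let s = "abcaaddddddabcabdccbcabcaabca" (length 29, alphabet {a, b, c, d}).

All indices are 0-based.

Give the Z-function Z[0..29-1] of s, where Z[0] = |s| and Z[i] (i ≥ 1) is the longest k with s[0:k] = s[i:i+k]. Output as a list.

[29, 0, 0, 1, 1, 0, 0, 0, 0, 0, 0, 4, 0, 0, 2, 0, 0, 0, 0, 0, 0, 5, 0, 0, 1, 4, 0, 0, 1]

Z[0]=29
i=1: i≥r, start 0; Z[1]=0
i=2: i≥r, start 0; Z[2]=0
i=3: i≥r, start 0; Z[3]=1 scan→box=[3,4)
i=4: i≥r, start 0; Z[4]=1 scan→box=[4,5)
i=5: i≥r, start 0; Z[5]=0
i=6: i≥r, start 0; Z[6]=0
i=7: i≥r, start 0; Z[7]=0
i=8: i≥r, start 0; Z[8]=0
i=9: i≥r, start 0; Z[9]=0
i=10: i≥r, start 0; Z[10]=0
i=11: i≥r, start 0; Z[11]=4 scan→box=[11,15)
i=12: min(r-i=3, Z[1]=0)=0; Z[12]=0
i=13: min(r-i=2, Z[2]=0)=0; Z[13]=0
i=14: min(r-i=1, Z[3]=1)=1; Z[14]=2 scan→box=[14,16)
i=15: min(r-i=1, Z[1]=0)=0; Z[15]=0
i=16: i≥r, start 0; Z[16]=0
i=17: i≥r, start 0; Z[17]=0
i=18: i≥r, start 0; Z[18]=0
i=19: i≥r, start 0; Z[19]=0
i=20: i≥r, start 0; Z[20]=0
i=21: i≥r, start 0; Z[21]=5 scan→box=[21,26)
i=22: min(r-i=4, Z[1]=0)=0; Z[22]=0
i=23: min(r-i=3, Z[2]=0)=0; Z[23]=0
i=24: min(r-i=2, Z[3]=1)=1; Z[24]=1
i=25: min(r-i=1, Z[4]=1)=1; Z[25]=4 scan→box=[25,29)
i=26: min(r-i=3, Z[1]=0)=0; Z[26]=0
i=27: min(r-i=2, Z[2]=0)=0; Z[27]=0
i=28: min(r-i=1, Z[3]=1)=1; Z[28]=1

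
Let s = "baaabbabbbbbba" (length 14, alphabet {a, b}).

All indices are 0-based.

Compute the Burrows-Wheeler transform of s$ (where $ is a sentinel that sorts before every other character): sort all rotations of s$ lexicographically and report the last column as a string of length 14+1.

abbaabb$bbabbba

rank  rotation         last
    0  $baaabbabbbbbba  a
    1  a$baaabbabbbbbb  b
    2  aaabbabbbbbba$b  b
    3  aabbabbbbbba$ba  a
    4  abbabbbbbba$baa  a
    5  abbbbbba$baaabb  b
    6  ba$baaabbabbbbb  b
    7  baaabbabbbbbba$  $
    8  babbbbbba$baaab  b
    9  bba$baaabbabbbb  b
   10  bbabbbbbba$baaa  a
   11  bbba$baaabbabbb  b
   12  bbbba$baaabbabb  b
   13  bbbbba$baaabbab  b
   14  bbbbbba$baaabba  a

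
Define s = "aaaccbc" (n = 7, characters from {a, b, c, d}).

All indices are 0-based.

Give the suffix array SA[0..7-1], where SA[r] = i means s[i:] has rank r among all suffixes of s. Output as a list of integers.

rank | idx | suffix
   0 |   0 | aaaccbc
   1 |   1 | aaccbc
   2 |   2 | accbc
   3 |   5 | bc
   4 |   6 | c
   5 |   4 | cbc
   6 |   3 | ccbc

[0, 1, 2, 5, 6, 4, 3]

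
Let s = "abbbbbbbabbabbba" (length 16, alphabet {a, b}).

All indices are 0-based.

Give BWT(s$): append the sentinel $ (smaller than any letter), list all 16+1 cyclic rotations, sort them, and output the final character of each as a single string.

abbb$bbbbbaabbbba

rank  rotation           last
    0  $abbbbbbbabbabbba  a
    1  a$abbbbbbbabbabbb  b
    2  abbabbba$abbbbbbb  b
    3  abbba$abbbbbbbabb  b
    4  abbbbbbbabbabbba$  $
    5  ba$abbbbbbbabbabb  b
    6  babbabbba$abbbbbb  b
    7  babbba$abbbbbbbab  b
    8  bba$abbbbbbbabbab  b
    9  bbabbabbba$abbbbb  b
   10  bbabbba$abbbbbbba  a
   11  bbba$abbbbbbbabba  a
   12  bbbabbabbba$abbbb  b
   13  bbbbabbabbba$abbb  b
   14  bbbbbabbabbba$abb  b
   15  bbbbbbabbabbba$ab  b
   16  bbbbbbbabbabbba$a  a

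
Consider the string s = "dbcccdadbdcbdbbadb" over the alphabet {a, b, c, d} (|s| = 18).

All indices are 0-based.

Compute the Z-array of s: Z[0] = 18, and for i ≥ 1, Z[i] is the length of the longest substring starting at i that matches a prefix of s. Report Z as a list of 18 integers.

Z[0]=18
i=1: i≥r, start 0; Z[1]=0
i=2: i≥r, start 0; Z[2]=0
i=3: i≥r, start 0; Z[3]=0
i=4: i≥r, start 0; Z[4]=0
i=5: i≥r, start 0; Z[5]=1 scan→box=[5,6)
i=6: i≥r, start 0; Z[6]=0
i=7: i≥r, start 0; Z[7]=2 scan→box=[7,9)
i=8: min(r-i=1, Z[1]=0)=0; Z[8]=0
i=9: i≥r, start 0; Z[9]=1 scan→box=[9,10)
i=10: i≥r, start 0; Z[10]=0
i=11: i≥r, start 0; Z[11]=0
i=12: i≥r, start 0; Z[12]=2 scan→box=[12,14)
i=13: min(r-i=1, Z[1]=0)=0; Z[13]=0
i=14: i≥r, start 0; Z[14]=0
i=15: i≥r, start 0; Z[15]=0
i=16: i≥r, start 0; Z[16]=2 scan→box=[16,18)
i=17: min(r-i=1, Z[1]=0)=0; Z[17]=0

[18, 0, 0, 0, 0, 1, 0, 2, 0, 1, 0, 0, 2, 0, 0, 0, 2, 0]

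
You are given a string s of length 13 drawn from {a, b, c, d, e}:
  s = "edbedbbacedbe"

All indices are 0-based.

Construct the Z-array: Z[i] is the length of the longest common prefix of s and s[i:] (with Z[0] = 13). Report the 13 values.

Z[0]=13
i=1: fresh scan; Z[1]=0
i=2: fresh scan; Z[2]=0
i=3: fresh scan; Z[3]=3 scan→box=[3,6)
i=4: min(r-i=2, Z[1]=0)=0; Z[4]=0
i=5: min(r-i=1, Z[2]=0)=0; Z[5]=0
i=6: fresh scan; Z[6]=0
i=7: fresh scan; Z[7]=0
i=8: fresh scan; Z[8]=0
i=9: fresh scan; Z[9]=4 scan→box=[9,13)
i=10: min(r-i=3, Z[1]=0)=0; Z[10]=0
i=11: min(r-i=2, Z[2]=0)=0; Z[11]=0
i=12: min(r-i=1, Z[3]=3)=1; Z[12]=1

[13, 0, 0, 3, 0, 0, 0, 0, 0, 4, 0, 0, 1]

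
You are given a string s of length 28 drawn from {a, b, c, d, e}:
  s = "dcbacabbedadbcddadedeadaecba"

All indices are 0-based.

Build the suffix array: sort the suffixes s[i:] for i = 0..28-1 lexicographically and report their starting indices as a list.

[27, 5, 3, 21, 10, 16, 23, 26, 2, 6, 12, 7, 4, 25, 1, 13, 9, 15, 22, 11, 0, 14, 19, 17, 20, 24, 8, 18]

rank→(start, suffix):
  0 → (27, 'a')
  1 → (5, 'abbedadbcddadedeadaecba')
  2 → (3, 'acabbedadbcddadedeadaecba')
  3 → (21, 'adaecba')
  4 → (10, 'adbcddadedeadaecba')
  5 → (16, 'adedeadaecba')
  6 → (23, 'aecba')
  7 → (26, 'ba')
  8 → (2, 'bacabbedadbcddadedeadaecba')
  9 → (6, 'bbedadbcddadedeadaecba')
  10 → (12, 'bcddadedeadaecba')
  11 → (7, 'bedadbcddadedeadaecba')
  12 → (4, 'cabbedadbcddadedeadaecba')
  13 → (25, 'cba')
  14 → (1, 'cbacabbedadbcddadedeadaecba')
  15 → (13, 'cddadedeadaecba')
  16 → (9, 'dadbcddadedeadaecba')
  17 → (15, 'dadedeadaecba')
  18 → (22, 'daecba')
  19 → (11, 'dbcddadedeadaecba')
  20 → (0, 'dcbacabbedadbcddadedeadaecba')
  21 → (14, 'ddadedeadaecba')
  22 → (19, 'deadaecba')
  23 → (17, 'dedeadaecba')
  24 → (20, 'eadaecba')
  25 → (24, 'ecba')
  26 → (8, 'edadbcddadedeadaecba')
  27 → (18, 'edeadaecba')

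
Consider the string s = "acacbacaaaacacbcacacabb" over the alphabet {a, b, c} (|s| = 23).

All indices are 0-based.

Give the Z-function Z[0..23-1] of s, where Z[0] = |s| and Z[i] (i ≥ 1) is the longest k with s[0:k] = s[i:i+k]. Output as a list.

Z[0]=23
i=1: fresh scan; Z[1]=0
i=2: fresh scan; Z[2]=2 scan→box=[2,4)
i=3: min(r-i=1, Z[1]=0)=0; Z[3]=0
i=4: fresh scan; Z[4]=0
i=5: fresh scan; Z[5]=3 scan→box=[5,8)
i=6: min(r-i=2, Z[1]=0)=0; Z[6]=0
i=7: min(r-i=1, Z[2]=2)=1; Z[7]=1
i=8: fresh scan; Z[8]=1 scan→box=[8,9)
i=9: fresh scan; Z[9]=1 scan→box=[9,10)
i=10: fresh scan; Z[10]=5 scan→box=[10,15)
i=11: min(r-i=4, Z[1]=0)=0; Z[11]=0
i=12: min(r-i=3, Z[2]=2)=2; Z[12]=2
i=13: min(r-i=2, Z[3]=0)=0; Z[13]=0
i=14: min(r-i=1, Z[4]=0)=0; Z[14]=0
i=15: fresh scan; Z[15]=0
i=16: fresh scan; Z[16]=4 scan→box=[16,20)
i=17: min(r-i=3, Z[1]=0)=0; Z[17]=0
i=18: min(r-i=2, Z[2]=2)=2; Z[18]=3 scan→box=[18,21)
i=19: min(r-i=2, Z[1]=0)=0; Z[19]=0
i=20: min(r-i=1, Z[2]=2)=1; Z[20]=1
i=21: fresh scan; Z[21]=0
i=22: fresh scan; Z[22]=0

[23, 0, 2, 0, 0, 3, 0, 1, 1, 1, 5, 0, 2, 0, 0, 0, 4, 0, 3, 0, 1, 0, 0]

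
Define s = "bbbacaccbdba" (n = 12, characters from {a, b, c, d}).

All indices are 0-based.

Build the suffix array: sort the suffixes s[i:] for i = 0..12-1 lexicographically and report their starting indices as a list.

[11, 3, 5, 10, 2, 1, 0, 8, 4, 7, 6, 9]

rank→(start, suffix):
  0 → (11, 'a')
  1 → (3, 'acaccbdba')
  2 → (5, 'accbdba')
  3 → (10, 'ba')
  4 → (2, 'bacaccbdba')
  5 → (1, 'bbacaccbdba')
  6 → (0, 'bbbacaccbdba')
  7 → (8, 'bdba')
  8 → (4, 'caccbdba')
  9 → (7, 'cbdba')
  10 → (6, 'ccbdba')
  11 → (9, 'dba')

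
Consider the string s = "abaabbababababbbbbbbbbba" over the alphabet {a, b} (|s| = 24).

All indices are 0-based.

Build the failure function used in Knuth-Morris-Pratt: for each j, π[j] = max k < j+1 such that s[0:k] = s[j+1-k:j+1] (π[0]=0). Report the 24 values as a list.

π[0] = 0
j=1 s[j]='b': π[1]=0 (border '')
j=2 s[j]='a': π[2]=1 (border 'a')
j=3 s[j]='a': k: 1→0; π[3]=1 (border 'a')
j=4 s[j]='b': π[4]=2 (border 'ab')
j=5 s[j]='b': k: 2→0; π[5]=0 (border '')
j=6 s[j]='a': π[6]=1 (border 'a')
j=7 s[j]='b': π[7]=2 (border 'ab')
j=8 s[j]='a': π[8]=3 (border 'aba')
j=9 s[j]='b': k: 3→1; π[9]=2 (border 'ab')
j=10 s[j]='a': π[10]=3 (border 'aba')
j=11 s[j]='b': k: 3→1; π[11]=2 (border 'ab')
j=12 s[j]='a': π[12]=3 (border 'aba')
j=13 s[j]='b': k: 3→1; π[13]=2 (border 'ab')
j=14 s[j]='b': k: 2→0; π[14]=0 (border '')
j=15 s[j]='b': π[15]=0 (border '')
j=16 s[j]='b': π[16]=0 (border '')
j=17 s[j]='b': π[17]=0 (border '')
j=18 s[j]='b': π[18]=0 (border '')
j=19 s[j]='b': π[19]=0 (border '')
j=20 s[j]='b': π[20]=0 (border '')
j=21 s[j]='b': π[21]=0 (border '')
j=22 s[j]='b': π[22]=0 (border '')
j=23 s[j]='a': π[23]=1 (border 'a')

[0, 0, 1, 1, 2, 0, 1, 2, 3, 2, 3, 2, 3, 2, 0, 0, 0, 0, 0, 0, 0, 0, 0, 1]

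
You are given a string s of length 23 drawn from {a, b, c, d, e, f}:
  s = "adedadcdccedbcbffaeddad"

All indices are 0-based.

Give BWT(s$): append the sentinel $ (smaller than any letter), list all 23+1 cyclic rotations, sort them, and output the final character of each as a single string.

ddd$fdcbddcadeecaeadcafb

rank  rotation                  last
    0  $adedadcdccedbcbffaeddad  d
    1  ad$adedadcdccedbcbffaedd  d
    2  adcdccedbcbffaeddad$aded  d
    3  adedadcdccedbcbffaeddad$  $
    4  aeddad$adedadcdccedbcbff  f
    5  bcbffaeddad$adedadcdcced  d
    6  bffaeddad$adedadcdccedbc  c
    7  cbffaeddad$adedadcdccedb  b
    8  ccedbcbffaeddad$adedadcd  d
    9  cdccedbcbffaeddad$adedad  d
   10  cedbcbffaeddad$adedadcdc  c
   11  d$adedadcdccedbcbffaedda  a
   12  dad$adedadcdccedbcbffaed  d
   13  dadcdccedbcbffaeddad$ade  e
   14  dbcbffaeddad$adedadcdcce  e
   15  dccedbcbffaeddad$adedadc  c
   16  dcdccedbcbffaeddad$adeda  a
   17  ddad$adedadcdccedbcbffae  e
   18  dedadcdccedbcbffaeddad$a  a
   19  edadcdccedbcbffaeddad$ad  d
   20  edbcbffaeddad$adedadcdcc  c
   21  eddad$adedadcdccedbcbffa  a
   22  faeddad$adedadcdccedbcbf  f
   23  ffaeddad$adedadcdccedbcb  b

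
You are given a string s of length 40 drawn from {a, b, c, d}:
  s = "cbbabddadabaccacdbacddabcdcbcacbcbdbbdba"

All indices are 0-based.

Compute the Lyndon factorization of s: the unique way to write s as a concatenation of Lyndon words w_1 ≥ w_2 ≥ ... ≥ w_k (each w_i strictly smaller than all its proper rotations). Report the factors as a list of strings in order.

emit factor 1: 'c' (i=0, period=1)
emit factor 2: 'b' (i=1, period=1)
emit factor 3: 'b' (i=2, period=1)
emit factor 4: 'abddad' (i=3, period=6)
emit factor 5: 'abaccacdbacddabcdcbcacbcbdbbdb' (i=9, period=30)
emit factor 6: 'a' (i=39, period=1)

["c", "b", "b", "abddad", "abaccacdbacddabcdcbcacbcbdbbdb", "a"]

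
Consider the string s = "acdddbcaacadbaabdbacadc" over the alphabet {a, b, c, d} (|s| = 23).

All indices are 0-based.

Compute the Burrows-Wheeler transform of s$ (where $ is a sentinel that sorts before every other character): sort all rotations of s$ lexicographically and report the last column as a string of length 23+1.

rank  rotation                  last
    0  $acdddbcaacadbaabdbacadc  c
    1  aabdbacadc$acdddbcaacadb  b
    2  aacadbaabdbacadc$acdddbc  c
    3  abdbacadc$acdddbcaacadba  a
    4  acadbaabdbacadc$acdddbca  a
    5  acadc$acdddbcaacadbaabdb  b
    6  acdddbcaacadbaabdbacadc$  $
    7  adbaabdbacadc$acdddbcaac  c
    8  adc$acdddbcaacadbaabdbac  c
    9  baabdbacadc$acdddbcaacad  d
   10  bacadc$acdddbcaacadbaabd  d
   11  bcaacadbaabdbacadc$acddd  d
   12  bdbacadc$acdddbcaacadbaa  a
   13  c$acdddbcaacadbaabdbacad  d
   14  caacadbaabdbacadc$acdddb  b
   15  cadbaabdbacadc$acdddbcaa  a
   16  cadc$acdddbcaacadbaabdba  a
   17  cdddbcaacadbaabdbacadc$a  a
   18  dbaabdbacadc$acdddbcaaca  a
   19  dbacadc$acdddbcaacadbaab  b
   20  dbcaacadbaabdbacadc$acdd  d
   21  dc$acdddbcaacadbaabdbaca  a
   22  ddbcaacadbaabdbacadc$acd  d
   23  dddbcaacadbaabdbacadc$ac  c

cbcaab$ccdddadbaaaabdadc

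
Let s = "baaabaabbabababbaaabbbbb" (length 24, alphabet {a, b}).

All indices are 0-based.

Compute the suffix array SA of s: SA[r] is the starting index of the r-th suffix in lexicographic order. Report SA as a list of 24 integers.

sorted suffixes:
  #0 SA[0]=1  'aaabaabbabababbaaabbbbb'
  #1 SA[1]=16  'aaabbbbb'
  #2 SA[2]=2  'aabaabbabababbaaabbbbb'
  #3 SA[3]=5  'aabbabababbaaabbbbb'
  #4 SA[4]=17  'aabbbbb'
  #5 SA[5]=3  'abaabbabababbaaabbbbb'
  #6 SA[6]=9  'abababbaaabbbbb'
  #7 SA[7]=11  'ababbaaabbbbb'
  #8 SA[8]=13  'abbaaabbbbb'
  #9 SA[9]=6  'abbabababbaaabbbbb'
  #10 SA[10]=18  'abbbbb'
  #11 SA[11]=23  'b'
  #12 SA[12]=0  'baaabaabbabababbaaabbbbb'
  #13 SA[13]=15  'baaabbbbb'
  #14 SA[14]=4  'baabbabababbaaabbbbb'
  #15 SA[15]=8  'babababbaaabbbbb'
  #16 SA[16]=10  'bababbaaabbbbb'
  #17 SA[17]=12  'babbaaabbbbb'
  #18 SA[18]=22  'bb'
  #19 SA[19]=14  'bbaaabbbbb'
  #20 SA[20]=7  'bbabababbaaabbbbb'
  #21 SA[21]=21  'bbb'
  #22 SA[22]=20  'bbbb'
  #23 SA[23]=19  'bbbbb'

[1, 16, 2, 5, 17, 3, 9, 11, 13, 6, 18, 23, 0, 15, 4, 8, 10, 12, 22, 14, 7, 21, 20, 19]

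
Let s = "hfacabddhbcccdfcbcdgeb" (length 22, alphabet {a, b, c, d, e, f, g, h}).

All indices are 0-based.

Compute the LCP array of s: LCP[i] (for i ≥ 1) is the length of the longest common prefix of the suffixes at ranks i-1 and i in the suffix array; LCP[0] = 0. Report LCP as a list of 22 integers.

[0, 1, 0, 1, 2, 1, 0, 1, 1, 2, 1, 2, 0, 1, 1, 1, 0, 0, 1, 0, 0, 1]

sorted suffixes:
  #0 SA[0]=4  'abddhbcccdfcbcdgeb'
  #1 SA[1]=2  'acabddhbcccdfcbcdgeb'
  #2 SA[2]=21  'b'
  #3 SA[3]=9  'bcccdfcbcdgeb'
  #4 SA[4]=16  'bcdgeb'
  #5 SA[5]=5  'bddhbcccdfcbcdgeb'
  #6 SA[6]=3  'cabddhbcccdfcbcdgeb'
  #7 SA[7]=15  'cbcdgeb'
  #8 SA[8]=10  'cccdfcbcdgeb'
  #9 SA[9]=11  'ccdfcbcdgeb'
  #10 SA[10]=12  'cdfcbcdgeb'
  #11 SA[11]=17  'cdgeb'
  #12 SA[12]=6  'ddhbcccdfcbcdgeb'
  #13 SA[13]=13  'dfcbcdgeb'
  #14 SA[14]=18  'dgeb'
  #15 SA[15]=7  'dhbcccdfcbcdgeb'
  #16 SA[16]=20  'eb'
  #17 SA[17]=1  'facabddhbcccdfcbcdgeb'
  #18 SA[18]=14  'fcbcdgeb'
  #19 SA[19]=19  'geb'
  #20 SA[20]=8  'hbcccdfcbcdgeb'
  #21 SA[21]=0  'hfacabddhbcccdfcbcdgeb'

SA = [4, 2, 21, 9, 16, 5, 3, 15, 10, 11, 12, 17, 6, 13, 18, 7, 20, 1, 14, 19, 8, 0]
rank  pair      lcp
   1  s[4:],s[2:]  1  'a'
   2  s[2:],s[21:]  0  ''
   3  s[21:],s[9:]  1  'b'
   4  s[9:],s[16:]  2  'bc'
   5  s[16:],s[5:]  1  'b'
   6  s[5:],s[3:]  0  ''
   7  s[3:],s[15:]  1  'c'
   8  s[15:],s[10:]  1  'c'
   9  s[10:],s[11:]  2  'cc'
  10  s[11:],s[12:]  1  'c'
  11  s[12:],s[17:]  2  'cd'
  12  s[17:],s[6:]  0  ''
  13  s[6:],s[13:]  1  'd'
  14  s[13:],s[18:]  1  'd'
  15  s[18:],s[7:]  1  'd'
  16  s[7:],s[20:]  0  ''
  17  s[20:],s[1:]  0  ''
  18  s[1:],s[14:]  1  'f'
  19  s[14:],s[19:]  0  ''
  20  s[19:],s[8:]  0  ''
  21  s[8:],s[0:]  1  'h'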